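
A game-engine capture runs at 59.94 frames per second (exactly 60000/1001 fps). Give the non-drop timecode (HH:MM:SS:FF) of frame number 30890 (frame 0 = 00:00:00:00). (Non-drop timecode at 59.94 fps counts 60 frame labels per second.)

30890 ÷ 60 = 514 full seconds, remainder 50 frames.
514 s = 0 h 8 min 34 s.
Timecode: 00:08:34:50.

00:08:34:50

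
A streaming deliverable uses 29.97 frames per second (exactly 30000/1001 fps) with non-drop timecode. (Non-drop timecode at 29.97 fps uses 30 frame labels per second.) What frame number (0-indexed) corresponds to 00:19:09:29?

Total seconds to the label: (0 × 3600 + 19 × 60 + 9) = 1149.
Frame index = 1149 × 30 + 29 = 34499.

frame 34499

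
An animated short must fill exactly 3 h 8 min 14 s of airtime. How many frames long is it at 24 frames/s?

3 h 8 min 14 s = 11294 s.
Frames = 11294 × 24 = 271056.

271056 frames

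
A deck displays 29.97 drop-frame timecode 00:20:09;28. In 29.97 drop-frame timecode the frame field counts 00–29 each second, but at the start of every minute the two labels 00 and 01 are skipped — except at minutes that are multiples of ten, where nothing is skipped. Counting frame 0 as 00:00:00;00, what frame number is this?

36262

As if non-drop at 30 labels/s: (0 × 3600 + 20 × 60 + 9) × 30 + 28 = 36298.
Minute boundaries passed: 20; those not divisible by 10: 20 − 2 = 18; dropped labels = 2 × 18 = 36.
Actual frame index = 36298 − 36 = 36262.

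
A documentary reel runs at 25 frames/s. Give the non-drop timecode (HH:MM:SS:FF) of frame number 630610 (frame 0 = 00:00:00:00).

07:00:24:10

630610 ÷ 25 = 25224 full seconds, remainder 10 frames.
25224 s = 7 h 0 min 24 s.
Timecode: 07:00:24:10.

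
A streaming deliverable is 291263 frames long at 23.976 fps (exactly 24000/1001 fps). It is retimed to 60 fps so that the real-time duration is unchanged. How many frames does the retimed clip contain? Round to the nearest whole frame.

Frames at target rate = 291263 × (60) / (24000/1001) = 291554263/400 ≈ 728885.657.
Nearest whole frame: 728886.

728886 frames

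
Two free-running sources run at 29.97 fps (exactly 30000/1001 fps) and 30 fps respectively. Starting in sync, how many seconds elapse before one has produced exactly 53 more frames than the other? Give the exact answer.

The gap grows by |30 − 30000/1001| = 30/1001 frames per second.
Time for a 53-frame gap: 53 ÷ (30/1001) = 53053/30 s.

53053/30 seconds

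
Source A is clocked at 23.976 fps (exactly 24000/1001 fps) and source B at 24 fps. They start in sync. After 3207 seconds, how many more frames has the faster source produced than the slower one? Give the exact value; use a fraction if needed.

76968/1001 frames

A emits 24000/1001 × 3207 = 76968000/1001 frames; B emits 24 × 3207 = 76968.
Difference = 76968/1001 frames (≈ 76.8911); B is ahead of A.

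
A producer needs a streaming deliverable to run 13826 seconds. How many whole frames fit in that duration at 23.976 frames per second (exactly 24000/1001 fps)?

331492 frames

Frames = 13826 × 24000/1001 = 331824000/1001 ≈ 331492.5075.
Complete frames: 331492.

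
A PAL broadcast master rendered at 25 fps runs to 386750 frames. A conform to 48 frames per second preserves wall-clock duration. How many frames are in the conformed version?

Target frames = source frames × (target rate / source rate) = 386750 × (48)/(25) = 386750 × 48/25 = 742560.

742560 frames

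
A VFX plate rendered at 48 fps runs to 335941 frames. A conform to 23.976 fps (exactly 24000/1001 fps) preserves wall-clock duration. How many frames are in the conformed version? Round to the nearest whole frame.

167803 frames

Frames at target rate = 335941 × (24000/1001) / (48) = 167970500/1001 ≈ 167802.697.
Nearest whole frame: 167803.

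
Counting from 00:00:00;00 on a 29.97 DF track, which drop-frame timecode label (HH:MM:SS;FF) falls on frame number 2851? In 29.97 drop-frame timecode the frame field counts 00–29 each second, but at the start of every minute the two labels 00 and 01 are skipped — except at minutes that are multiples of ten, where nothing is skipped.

Each 10-minute DF block holds 10 × 60 × 30 − 9 × 2 = 17982 frames. 2851 ÷ 17982 → 0 full blocks, remainder 2851.
Within the partial block the first minute is 1800 frames and each further minute 1798, so 1 further minute boundary passed. Total skipped labels = 18 × 0 + 2 × 1 = 2.
Non-drop label index = 2851 + 2 = 2853; at 30 labels/s that is 00:01:35:03, i.e. DF 00:01:35;03.

00:01:35;03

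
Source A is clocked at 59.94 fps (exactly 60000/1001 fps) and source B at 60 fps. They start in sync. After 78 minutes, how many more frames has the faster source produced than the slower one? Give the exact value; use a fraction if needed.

78 min = 4680 s.
A emits 60000/1001 × 4680 = 21600000/77 frames; B emits 60 × 4680 = 280800.
Difference = 21600/77 frames (≈ 280.5195); B is ahead of A.

21600/77 frames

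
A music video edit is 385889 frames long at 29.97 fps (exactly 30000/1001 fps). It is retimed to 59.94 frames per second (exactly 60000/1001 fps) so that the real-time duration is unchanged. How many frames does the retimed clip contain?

Frames at target rate = 385889 × (60000/1001) / (30000/1001) = 771778.

771778 frames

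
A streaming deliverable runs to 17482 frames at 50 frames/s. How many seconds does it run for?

Running time = 17482 / (50) = 349.64 s.

349.64 seconds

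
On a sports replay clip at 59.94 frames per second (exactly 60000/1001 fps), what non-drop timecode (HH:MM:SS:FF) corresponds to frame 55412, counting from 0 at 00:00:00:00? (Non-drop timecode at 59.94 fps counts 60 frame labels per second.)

55412 ÷ 60 = 923 full seconds, remainder 32 frames.
923 s = 0 h 15 min 23 s.
Timecode: 00:15:23:32.

00:15:23:32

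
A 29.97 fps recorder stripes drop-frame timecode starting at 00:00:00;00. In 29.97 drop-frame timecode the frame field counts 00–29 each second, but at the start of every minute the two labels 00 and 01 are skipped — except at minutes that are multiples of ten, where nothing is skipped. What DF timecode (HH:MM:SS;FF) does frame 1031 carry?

00:00:34;11

Ten DF minutes hold 17982 frames, so frame 1031 lies in block 0 (frames 0–17981) with 1031 frames into that block.
The block's first minute is 1800 frames and the rest 1798 each; 1031 frames reaches minute 0, so 0 × 18 + 0 × 2 = 0 labels have been skipped so far.
Adding those back, label number 1031 + 0 = 1031 at 30 labels/s is 34 s + 11 f = 0 h 0 min 34 s frame 11, i.e. 00:00:34;11.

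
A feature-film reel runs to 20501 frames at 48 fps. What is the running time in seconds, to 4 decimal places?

Running time = 20501 × 1/48 = 20501/48 s ≈ 427.1042 s.

427.1042 seconds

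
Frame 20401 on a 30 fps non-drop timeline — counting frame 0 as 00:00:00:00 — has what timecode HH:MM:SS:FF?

00:11:20:01

20401 ÷ 30 = 680 full seconds, remainder 1 frame.
680 s = 0 h 11 min 20 s.
Timecode: 00:11:20:01.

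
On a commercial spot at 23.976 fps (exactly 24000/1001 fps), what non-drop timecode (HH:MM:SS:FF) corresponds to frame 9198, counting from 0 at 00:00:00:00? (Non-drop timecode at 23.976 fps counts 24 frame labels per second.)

9198 ÷ 24 = 383 full seconds, remainder 6 frames.
383 s = 0 h 6 min 23 s.
Timecode: 00:06:23:06.

00:06:23:06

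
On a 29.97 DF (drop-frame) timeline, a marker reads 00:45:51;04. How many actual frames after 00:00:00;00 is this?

As if non-drop at 30 labels/s: (0 × 3600 + 45 × 60 + 51) × 30 + 4 = 82534.
Minute boundaries passed: 45; those not divisible by 10: 45 − 4 = 41; dropped labels = 2 × 41 = 82.
Actual frame index = 82534 − 82 = 82452.

82452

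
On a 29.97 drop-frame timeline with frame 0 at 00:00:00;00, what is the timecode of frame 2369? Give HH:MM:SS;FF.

Each 10-minute DF block holds 10 × 60 × 30 − 9 × 2 = 17982 frames. 2369 ÷ 17982 → 0 full blocks, remainder 2369.
Within the partial block the first minute is 1800 frames and each further minute 1798, so 1 further minute boundary passed. Total skipped labels = 18 × 0 + 2 × 1 = 2.
Non-drop label index = 2369 + 2 = 2371; at 30 labels/s that is 00:01:19:01, i.e. DF 00:01:19;01.

00:01:19;01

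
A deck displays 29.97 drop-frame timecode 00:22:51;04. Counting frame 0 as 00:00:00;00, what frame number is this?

41094

As if non-drop at 30 labels/s: (0 × 3600 + 22 × 60 + 51) × 30 + 4 = 41134.
Minute boundaries passed: 22; those not divisible by 10: 22 − 2 = 20; dropped labels = 2 × 20 = 40.
Actual frame index = 41134 − 40 = 41094.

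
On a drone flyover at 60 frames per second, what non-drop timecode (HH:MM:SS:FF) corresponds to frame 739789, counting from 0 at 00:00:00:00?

03:25:29:49

739789 ÷ 60 = 12329 full seconds, remainder 49 frames.
12329 s = 3 h 25 min 29 s.
Timecode: 03:25:29:49.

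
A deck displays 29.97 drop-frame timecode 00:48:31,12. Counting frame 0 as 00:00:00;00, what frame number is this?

As if non-drop at 30 labels/s: (0 × 3600 + 48 × 60 + 31) × 30 + 12 = 87342.
Minute boundaries passed: 48; those not divisible by 10: 48 − 4 = 44; dropped labels = 2 × 44 = 88.
Actual frame index = 87342 − 88 = 87254.

87254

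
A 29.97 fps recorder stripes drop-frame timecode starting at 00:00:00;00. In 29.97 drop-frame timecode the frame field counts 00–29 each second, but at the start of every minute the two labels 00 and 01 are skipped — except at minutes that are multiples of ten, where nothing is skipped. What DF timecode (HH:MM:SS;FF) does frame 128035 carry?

Each 10-minute DF block holds 10 × 60 × 30 − 9 × 2 = 17982 frames. 128035 ÷ 17982 → 7 full blocks, remainder 2161.
Within the partial block the first minute is 1800 frames and each further minute 1798, so 1 further minute boundary passed. Total skipped labels = 18 × 7 + 2 × 1 = 128.
Non-drop label index = 128035 + 128 = 128163; at 30 labels/s that is 01:11:12:03, i.e. DF 01:11:12;03.

01:11:12;03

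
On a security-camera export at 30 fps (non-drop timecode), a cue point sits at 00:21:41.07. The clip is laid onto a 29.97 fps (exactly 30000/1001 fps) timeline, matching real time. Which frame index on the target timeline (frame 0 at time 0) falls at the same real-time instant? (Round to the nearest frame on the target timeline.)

frame 38998

Source frame index: (0×3600 + 21×60 + 41) × 30 + 7 = 39037.
Real time: 39037 / (30) = 39037/30 s.
Target frame: (39037/30) × (30000/1001) = 39037000/1001 ≈ 38998.002 → 38998.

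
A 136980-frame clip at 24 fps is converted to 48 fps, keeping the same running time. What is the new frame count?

273960 frames

Frames at target rate = 136980 × (48) / (24) = 273960.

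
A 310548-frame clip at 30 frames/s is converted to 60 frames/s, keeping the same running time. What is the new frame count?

Target frames = source frames × (target rate / source rate) = 310548 × (60)/(30) = 310548 × 2 = 621096.

621096 frames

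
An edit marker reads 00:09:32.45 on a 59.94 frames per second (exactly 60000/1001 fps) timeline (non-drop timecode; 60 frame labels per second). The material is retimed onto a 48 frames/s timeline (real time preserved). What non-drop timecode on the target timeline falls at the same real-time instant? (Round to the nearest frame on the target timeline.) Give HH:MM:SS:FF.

00:09:33:15

Source frame index: (0×3600 + 9×60 + 32) × 60 + 45 = 34365.
Real time: 34365 / (60000/1001) = 2293291/4000 s.
Target frame: (2293291/4000) × (48) = 6879873/250 ≈ 27519.492 → 27519.
At 48 labels/s: frame 27519 → 00:09:33:15.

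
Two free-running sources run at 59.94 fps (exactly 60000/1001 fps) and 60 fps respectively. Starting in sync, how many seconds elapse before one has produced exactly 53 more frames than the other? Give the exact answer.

53053/60 seconds

The gap grows by |60 − 60000/1001| = 60/1001 frames per second.
Time for a 53-frame gap: 53 ÷ (60/1001) = 53053/60 s.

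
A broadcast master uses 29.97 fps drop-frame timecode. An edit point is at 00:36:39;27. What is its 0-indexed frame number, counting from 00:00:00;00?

Complete 10-minute blocks: 3, each 17982 frames → 53946.
Remaining 6 whole minutes in the current block: 1800 + 5 × 1798 = 10790 frames.
Within the current minute: 39 × 30 + 27 − 2 = 1195 (labels ;00/;01 skipped at this minute). Total = 53946 + 10790 + 1195 = 65931.

65931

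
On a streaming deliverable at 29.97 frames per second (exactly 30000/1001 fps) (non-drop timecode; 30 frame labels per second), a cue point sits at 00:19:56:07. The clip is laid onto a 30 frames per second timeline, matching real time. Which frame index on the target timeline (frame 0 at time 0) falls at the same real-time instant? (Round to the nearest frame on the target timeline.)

frame 35923

Source frame index: (0×3600 + 19×60 + 56) × 30 + 7 = 35887.
Real time: 35887 / (30000/1001) = 35922887/30000 s.
Target frame: (35922887/30000) × (30) = 35922887/1000 ≈ 35922.887 → 35923.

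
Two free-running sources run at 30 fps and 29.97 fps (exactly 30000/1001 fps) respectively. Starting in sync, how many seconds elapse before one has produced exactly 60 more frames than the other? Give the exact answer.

The gap grows by |30000/1001 − 30| = 30/1001 frames per second.
Time for a 60-frame gap: 60 ÷ (30/1001) = 2002 s.

2002 seconds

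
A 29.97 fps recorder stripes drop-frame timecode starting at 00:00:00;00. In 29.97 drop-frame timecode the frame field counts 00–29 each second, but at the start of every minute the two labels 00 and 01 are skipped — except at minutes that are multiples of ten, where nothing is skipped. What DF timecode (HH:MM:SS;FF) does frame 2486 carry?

00:01:22;28

Ten DF minutes hold 17982 frames, so frame 2486 lies in block 0 (frames 0–17981) with 2486 frames into that block.
The block's first minute is 1800 frames and the rest 1798 each; 2486 frames reaches minute 1, so 0 × 18 + 1 × 2 = 2 labels have been skipped so far.
Adding those back, label number 2486 + 2 = 2488 at 30 labels/s is 82 s + 28 f = 0 h 1 min 22 s frame 28, i.e. 00:01:22;28.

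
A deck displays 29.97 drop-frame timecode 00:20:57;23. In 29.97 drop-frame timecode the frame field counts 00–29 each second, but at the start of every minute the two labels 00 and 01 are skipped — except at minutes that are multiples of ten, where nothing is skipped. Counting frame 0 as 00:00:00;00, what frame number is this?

Complete 10-minute blocks: 2, each 17982 frames → 35964.
Remaining 0 whole minutes in the current block: 0 frames.
Within the current minute: 57 × 30 + 23 = 1733. Total = 35964 + 0 + 1733 = 37697.

37697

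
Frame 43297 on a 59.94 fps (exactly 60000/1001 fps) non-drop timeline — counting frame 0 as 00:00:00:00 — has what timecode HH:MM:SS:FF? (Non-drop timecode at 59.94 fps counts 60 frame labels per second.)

43297 ÷ 60 = 721 full seconds, remainder 37 frames.
721 s = 0 h 12 min 1 s.
Timecode: 00:12:01:37.

00:12:01:37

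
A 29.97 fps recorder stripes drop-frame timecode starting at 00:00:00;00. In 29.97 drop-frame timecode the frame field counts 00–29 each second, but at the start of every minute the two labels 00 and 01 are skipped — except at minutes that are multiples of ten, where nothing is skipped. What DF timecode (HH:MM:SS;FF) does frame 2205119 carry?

20:26:17;17

Each 10-minute DF block holds 10 × 60 × 30 − 9 × 2 = 17982 frames. 2205119 ÷ 17982 → 122 full blocks, remainder 11315.
Within the partial block the first minute is 1800 frames and each further minute 1798, so 6 further minute boundaries passed. Total skipped labels = 18 × 122 + 2 × 6 = 2208.
Non-drop label index = 2205119 + 2208 = 2207327; at 30 labels/s that is 20:26:17:17, i.e. DF 20:26:17;17.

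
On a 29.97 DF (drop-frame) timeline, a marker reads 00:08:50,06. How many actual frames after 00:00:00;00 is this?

15890

Complete 10-minute blocks: 0, each 17982 frames → 0.
Remaining 8 whole minutes in the current block: 1800 + 7 × 1798 = 14386 frames.
Within the current minute: 50 × 30 + 6 − 2 = 1504 (labels ;00/;01 skipped at this minute). Total = 0 + 14386 + 1504 = 15890.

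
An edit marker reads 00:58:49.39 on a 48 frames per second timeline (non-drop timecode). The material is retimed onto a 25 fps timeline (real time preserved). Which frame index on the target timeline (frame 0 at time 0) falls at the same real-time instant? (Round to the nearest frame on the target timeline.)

frame 88245

Source frame index: (0×3600 + 58×60 + 49) × 48 + 39 = 169431.
Real time: 169431 / (48) = 56477/16 s.
Target frame: (56477/16) × (25) = 1411925/16 ≈ 88245.312 → 88245.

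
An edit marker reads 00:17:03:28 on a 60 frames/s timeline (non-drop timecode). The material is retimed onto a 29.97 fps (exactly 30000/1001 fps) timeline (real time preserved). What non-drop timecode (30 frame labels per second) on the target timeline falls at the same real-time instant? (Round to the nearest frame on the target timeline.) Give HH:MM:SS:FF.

00:17:02:13

Source frame index: (0×3600 + 17×60 + 3) × 60 + 28 = 61408.
Real time: 61408 / (60) = 15352/15 s.
Target frame: (15352/15) × (30000/1001) = 30704000/1001 ≈ 30673.327 → 30673.
At 30 labels/s: frame 30673 → 00:17:02:13.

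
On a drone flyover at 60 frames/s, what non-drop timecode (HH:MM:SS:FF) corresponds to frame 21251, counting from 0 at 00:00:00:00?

00:05:54:11

21251 ÷ 60 = 354 full seconds, remainder 11 frames.
354 s = 0 h 5 min 54 s.
Timecode: 00:05:54:11.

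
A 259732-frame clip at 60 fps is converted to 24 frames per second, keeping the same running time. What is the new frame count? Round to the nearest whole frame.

Frames at target rate = 259732 × (24) / (60) = 519464/5 ≈ 103892.800.
Nearest whole frame: 103893.

103893 frames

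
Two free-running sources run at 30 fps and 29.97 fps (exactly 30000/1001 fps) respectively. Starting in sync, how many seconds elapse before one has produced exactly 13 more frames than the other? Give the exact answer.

The gap grows by |30000/1001 − 30| = 30/1001 frames per second.
Time for a 13-frame gap: 13 ÷ (30/1001) = 13013/30 s.

13013/30 seconds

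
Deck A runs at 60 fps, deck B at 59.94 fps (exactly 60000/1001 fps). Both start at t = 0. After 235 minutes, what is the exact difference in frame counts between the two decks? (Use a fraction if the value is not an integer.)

846000/1001 frames

235 min = 14100 s.
A emits 60 × 14100 = 846000 frames; B emits 60000/1001 × 14100 = 846000000/1001.
Difference = 846000/1001 frames (≈ 845.1548); B is behind A.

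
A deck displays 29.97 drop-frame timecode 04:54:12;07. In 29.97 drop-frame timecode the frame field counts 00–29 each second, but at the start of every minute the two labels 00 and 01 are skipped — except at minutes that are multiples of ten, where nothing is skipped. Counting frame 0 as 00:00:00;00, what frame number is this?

Complete 10-minute blocks: 29, each 17982 frames → 521478.
Remaining 4 whole minutes in the current block: 1800 + 3 × 1798 = 7194 frames.
Within the current minute: 12 × 30 + 7 − 2 = 365 (labels ;00/;01 skipped at this minute). Total = 521478 + 7194 + 365 = 529037.

529037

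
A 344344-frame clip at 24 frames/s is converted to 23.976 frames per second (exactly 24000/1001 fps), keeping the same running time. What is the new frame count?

Target frames = source frames × (target rate / source rate) = 344344 × (24000/1001)/(24) = 344344 × 1000/1001 = 344000.

344000 frames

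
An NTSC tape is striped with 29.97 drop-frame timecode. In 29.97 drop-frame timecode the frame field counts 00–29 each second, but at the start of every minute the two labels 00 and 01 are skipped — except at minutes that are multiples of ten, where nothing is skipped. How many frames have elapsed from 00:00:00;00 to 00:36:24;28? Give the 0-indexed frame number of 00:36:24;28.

Complete 10-minute blocks: 3, each 17982 frames → 53946.
Remaining 6 whole minutes in the current block: 1800 + 5 × 1798 = 10790 frames.
Within the current minute: 24 × 30 + 28 − 2 = 746 (labels ;00/;01 skipped at this minute). Total = 53946 + 10790 + 746 = 65482.

65482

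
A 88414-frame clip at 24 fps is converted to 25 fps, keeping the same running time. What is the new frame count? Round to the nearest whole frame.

Frames at target rate = 88414 × (25) / (24) = 1105175/12 ≈ 92097.917.
Nearest whole frame: 92098.

92098 frames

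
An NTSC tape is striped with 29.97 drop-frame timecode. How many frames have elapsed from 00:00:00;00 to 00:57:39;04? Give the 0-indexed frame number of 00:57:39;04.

As if non-drop at 30 labels/s: (0 × 3600 + 57 × 60 + 39) × 30 + 4 = 103774.
Minute boundaries passed: 57; those not divisible by 10: 57 − 5 = 52; dropped labels = 2 × 52 = 104.
Actual frame index = 103774 − 104 = 103670.

103670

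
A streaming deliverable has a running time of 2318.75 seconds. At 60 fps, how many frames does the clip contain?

139125 frames

Frames = 2318.75 × 60 = 139125.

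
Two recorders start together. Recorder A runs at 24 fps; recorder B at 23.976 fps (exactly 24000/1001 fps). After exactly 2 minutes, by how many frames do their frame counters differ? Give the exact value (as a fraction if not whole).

2 min = 120 s.
A emits 24 × 120 = 2880 frames; B emits 24000/1001 × 120 = 2880000/1001.
Difference = 2880/1001 frames (≈ 2.8771); B is behind A.

2880/1001 frames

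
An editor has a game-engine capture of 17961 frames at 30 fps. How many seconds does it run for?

Running time = 17961 / (30) = 598.7 s.

598.7 seconds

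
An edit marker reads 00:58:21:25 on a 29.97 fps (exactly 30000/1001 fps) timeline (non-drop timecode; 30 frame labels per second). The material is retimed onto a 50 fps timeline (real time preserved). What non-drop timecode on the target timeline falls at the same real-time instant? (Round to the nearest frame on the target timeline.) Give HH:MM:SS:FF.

00:58:25:17

Source frame index: (0×3600 + 58×60 + 21) × 30 + 25 = 105055.
Real time: 105055 / (30000/1001) = 21032011/6000 s.
Target frame: (21032011/6000) × (50) = 21032011/120 ≈ 175266.758 → 175267.
At 50 labels/s: frame 175267 → 00:58:25:17.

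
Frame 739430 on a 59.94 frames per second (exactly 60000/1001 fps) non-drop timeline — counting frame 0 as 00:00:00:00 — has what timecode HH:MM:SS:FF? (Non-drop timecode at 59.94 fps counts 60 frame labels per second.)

739430 ÷ 60 = 12323 full seconds, remainder 50 frames.
12323 s = 3 h 25 min 23 s.
Timecode: 03:25:23:50.

03:25:23:50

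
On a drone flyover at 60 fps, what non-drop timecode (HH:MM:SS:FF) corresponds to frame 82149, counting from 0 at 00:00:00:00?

82149 ÷ 60 = 1369 full seconds, remainder 9 frames.
1369 s = 0 h 22 min 49 s.
Timecode: 00:22:49:09.

00:22:49:09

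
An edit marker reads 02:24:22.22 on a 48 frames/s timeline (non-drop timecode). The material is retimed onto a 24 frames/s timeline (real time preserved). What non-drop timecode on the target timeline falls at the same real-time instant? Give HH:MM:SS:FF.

02:24:22:11

Source frame index: (2×3600 + 24×60 + 22) × 48 + 22 = 415798.
Real time: 415798 / (48) = 207899/24 s.
Target frame: (207899/24) × (24) = 207899.
At 24 labels/s: frame 207899 → 02:24:22:11.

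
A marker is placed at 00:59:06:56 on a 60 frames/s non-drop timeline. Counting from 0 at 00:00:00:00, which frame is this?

frame 212816

Total seconds to the label: (0 × 3600 + 59 × 60 + 6) = 3546.
Frame index = 3546 × 60 + 56 = 212816.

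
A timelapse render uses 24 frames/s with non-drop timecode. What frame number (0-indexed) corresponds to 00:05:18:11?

frame 7643

Total seconds to the label: (0 × 3600 + 5 × 60 + 18) = 318.
Frame index = 318 × 24 + 11 = 7643.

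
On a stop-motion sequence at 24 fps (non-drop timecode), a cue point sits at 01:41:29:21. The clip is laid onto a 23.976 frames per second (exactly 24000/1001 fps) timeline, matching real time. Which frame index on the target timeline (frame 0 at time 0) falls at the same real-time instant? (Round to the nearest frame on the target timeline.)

Source frame index: (1×3600 + 41×60 + 29) × 24 + 21 = 146157.
Real time: 146157 / (24) = 48719/8 s.
Target frame: (48719/8) × (24000/1001) = 13287000/91 ≈ 146010.989 → 146011.

frame 146011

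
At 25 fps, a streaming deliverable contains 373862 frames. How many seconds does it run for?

Running time = 373862 / (25) = 14954.48 s.

14954.48 seconds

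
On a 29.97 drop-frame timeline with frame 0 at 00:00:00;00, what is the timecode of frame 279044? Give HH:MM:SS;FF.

Each 10-minute DF block holds 10 × 60 × 30 − 9 × 2 = 17982 frames. 279044 ÷ 17982 → 15 full blocks, remainder 9314.
Within the partial block the first minute is 1800 frames and each further minute 1798, so 5 further minute boundaries passed. Total skipped labels = 18 × 15 + 2 × 5 = 280.
Non-drop label index = 279044 + 280 = 279324; at 30 labels/s that is 02:35:10:24, i.e. DF 02:35:10;24.

02:35:10;24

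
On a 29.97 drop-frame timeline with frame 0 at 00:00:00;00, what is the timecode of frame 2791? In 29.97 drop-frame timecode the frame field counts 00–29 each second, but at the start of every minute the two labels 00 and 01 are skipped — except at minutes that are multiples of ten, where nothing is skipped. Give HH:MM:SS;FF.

Ten DF minutes hold 17982 frames, so frame 2791 lies in block 0 (frames 0–17981) with 2791 frames into that block.
The block's first minute is 1800 frames and the rest 1798 each; 2791 frames reaches minute 1, so 0 × 18 + 1 × 2 = 2 labels have been skipped so far.
Adding those back, label number 2791 + 2 = 2793 at 30 labels/s is 93 s + 3 f = 0 h 1 min 33 s frame 3, i.e. 00:01:33;03.

00:01:33;03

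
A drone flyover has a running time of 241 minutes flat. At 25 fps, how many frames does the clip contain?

361500 frames

241 min = 14460 s.
Frames = 14460 × 25 = 361500.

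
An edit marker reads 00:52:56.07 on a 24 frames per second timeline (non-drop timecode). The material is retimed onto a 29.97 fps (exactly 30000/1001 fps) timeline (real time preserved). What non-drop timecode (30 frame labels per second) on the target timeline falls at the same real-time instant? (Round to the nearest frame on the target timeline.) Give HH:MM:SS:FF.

Source frame index: (0×3600 + 52×60 + 56) × 24 + 7 = 76231.
Real time: 76231 / (24) = 76231/24 s.
Target frame: (76231/24) × (30000/1001) = 95288750/1001 ≈ 95193.556 → 95194.
At 30 labels/s: frame 95194 → 00:52:53:04.

00:52:53:04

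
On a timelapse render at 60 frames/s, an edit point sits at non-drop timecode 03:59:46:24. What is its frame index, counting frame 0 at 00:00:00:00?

Total seconds to the label: (3 × 3600 + 59 × 60 + 46) = 14386.
Frame index = 14386 × 60 + 24 = 863184.

frame 863184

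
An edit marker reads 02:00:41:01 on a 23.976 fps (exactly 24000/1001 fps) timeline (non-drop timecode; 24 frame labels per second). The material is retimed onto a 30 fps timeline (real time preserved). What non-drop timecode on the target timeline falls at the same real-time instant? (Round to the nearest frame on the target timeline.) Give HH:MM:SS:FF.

Source frame index: (2×3600 + 0×60 + 41) × 24 + 1 = 173785.
Real time: 173785 / (24000/1001) = 34791757/4800 s.
Target frame: (34791757/4800) × (30) = 34791757/160 ≈ 217448.481 → 217448.
At 30 labels/s: frame 217448 → 02:00:48:08.

02:00:48:08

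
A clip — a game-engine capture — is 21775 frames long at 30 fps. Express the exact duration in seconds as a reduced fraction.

4355/6 seconds

Running time = 21775 ÷ (30) = 21775 × 1/30 = 4355/6 s.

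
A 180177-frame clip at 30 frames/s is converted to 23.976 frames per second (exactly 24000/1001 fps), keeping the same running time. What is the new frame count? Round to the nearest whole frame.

143998 frames

Frames at target rate = 180177 × (24000/1001) / (30) = 144141600/1001 ≈ 143997.602.
Nearest whole frame: 143998.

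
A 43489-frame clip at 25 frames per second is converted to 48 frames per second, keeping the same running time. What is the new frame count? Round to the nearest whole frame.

Frames at target rate = 43489 × (48) / (25) = 2087472/25 ≈ 83498.880.
Nearest whole frame: 83499.

83499 frames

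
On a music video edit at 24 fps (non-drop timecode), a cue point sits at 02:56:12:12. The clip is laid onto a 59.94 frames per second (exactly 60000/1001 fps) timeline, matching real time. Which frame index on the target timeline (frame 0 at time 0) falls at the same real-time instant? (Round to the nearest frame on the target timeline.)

Source frame index: (2×3600 + 56×60 + 12) × 24 + 12 = 253740.
Real time: 253740 / (24) = 21145/2 s.
Target frame: (21145/2) × (60000/1001) = 634350000/1001 ≈ 633716.284 → 633716.

frame 633716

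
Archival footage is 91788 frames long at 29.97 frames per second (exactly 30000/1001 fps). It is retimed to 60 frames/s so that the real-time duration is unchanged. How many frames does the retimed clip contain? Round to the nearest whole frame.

Frames at target rate = 91788 × (60) / (30000/1001) = 22969947/125 ≈ 183759.576.
Nearest whole frame: 183760.

183760 frames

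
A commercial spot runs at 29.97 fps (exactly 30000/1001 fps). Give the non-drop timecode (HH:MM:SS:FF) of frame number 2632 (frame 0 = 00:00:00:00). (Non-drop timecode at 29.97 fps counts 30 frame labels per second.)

2632 ÷ 30 = 87 full seconds, remainder 22 frames.
87 s = 0 h 1 min 27 s.
Timecode: 00:01:27:22.

00:01:27:22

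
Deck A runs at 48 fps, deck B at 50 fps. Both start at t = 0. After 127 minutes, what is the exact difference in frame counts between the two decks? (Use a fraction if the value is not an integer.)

15240 frames

127 min = 7620 s.
A emits 48 × 7620 = 365760 frames; B emits 50 × 7620 = 381000.
Difference = 15240 frames; B is ahead of A.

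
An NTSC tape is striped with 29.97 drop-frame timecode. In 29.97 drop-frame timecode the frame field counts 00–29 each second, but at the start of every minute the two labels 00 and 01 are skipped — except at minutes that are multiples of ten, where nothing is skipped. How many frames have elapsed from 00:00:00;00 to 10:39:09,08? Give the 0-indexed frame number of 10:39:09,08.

1149326

Complete 10-minute blocks: 63, each 17982 frames → 1132866.
Remaining 9 whole minutes in the current block: 1800 + 8 × 1798 = 16184 frames.
Within the current minute: 9 × 30 + 8 − 2 = 276 (labels ;00/;01 skipped at this minute). Total = 1132866 + 16184 + 276 = 1149326.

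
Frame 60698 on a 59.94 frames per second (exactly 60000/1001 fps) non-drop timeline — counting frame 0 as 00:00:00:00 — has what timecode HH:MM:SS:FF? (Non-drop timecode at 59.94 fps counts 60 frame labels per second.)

60698 ÷ 60 = 1011 full seconds, remainder 38 frames.
1011 s = 0 h 16 min 51 s.
Timecode: 00:16:51:38.

00:16:51:38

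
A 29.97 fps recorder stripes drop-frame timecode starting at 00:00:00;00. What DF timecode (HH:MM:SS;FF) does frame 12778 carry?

00:07:06;12

Each 10-minute DF block holds 10 × 60 × 30 − 9 × 2 = 17982 frames. 12778 ÷ 17982 → 0 full blocks, remainder 12778.
Within the partial block the first minute is 1800 frames and each further minute 1798, so 7 further minute boundaries passed. Total skipped labels = 18 × 0 + 2 × 7 = 14.
Non-drop label index = 12778 + 14 = 12792; at 30 labels/s that is 00:07:06:12, i.e. DF 00:07:06;12.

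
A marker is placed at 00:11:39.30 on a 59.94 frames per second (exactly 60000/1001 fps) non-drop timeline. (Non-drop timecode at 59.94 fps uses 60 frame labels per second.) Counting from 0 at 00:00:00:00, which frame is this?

41970

Total seconds to the label: (0 × 3600 + 11 × 60 + 39) = 699.
Frame index = 699 × 60 + 30 = 41970.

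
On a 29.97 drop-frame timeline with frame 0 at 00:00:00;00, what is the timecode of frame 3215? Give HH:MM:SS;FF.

00:01:47;07

Ten DF minutes hold 17982 frames, so frame 3215 lies in block 0 (frames 0–17981) with 3215 frames into that block.
The block's first minute is 1800 frames and the rest 1798 each; 3215 frames reaches minute 1, so 0 × 18 + 1 × 2 = 2 labels have been skipped so far.
Adding those back, label number 3215 + 2 = 3217 at 30 labels/s is 107 s + 7 f = 0 h 1 min 47 s frame 7, i.e. 00:01:47;07.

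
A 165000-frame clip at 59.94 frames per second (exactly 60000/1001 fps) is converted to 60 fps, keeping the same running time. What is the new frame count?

Target frames = source frames × (target rate / source rate) = 165000 × (60)/(60000/1001) = 165000 × 1001/1000 = 165165.

165165 frames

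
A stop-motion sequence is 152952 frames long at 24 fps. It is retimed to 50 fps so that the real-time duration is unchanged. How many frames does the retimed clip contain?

Target frames = source frames × (target rate / source rate) = 152952 × (50)/(24) = 152952 × 25/12 = 318650.

318650 frames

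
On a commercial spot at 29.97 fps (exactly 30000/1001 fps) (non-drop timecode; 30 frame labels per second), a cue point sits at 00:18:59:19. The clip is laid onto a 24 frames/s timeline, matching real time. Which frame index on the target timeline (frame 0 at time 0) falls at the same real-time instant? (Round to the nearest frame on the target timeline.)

frame 27379

Source frame index: (0×3600 + 18×60 + 59) × 30 + 19 = 34189.
Real time: 34189 / (30000/1001) = 34223189/30000 s.
Target frame: (34223189/30000) × (24) = 34223189/1250 ≈ 27378.551 → 27379.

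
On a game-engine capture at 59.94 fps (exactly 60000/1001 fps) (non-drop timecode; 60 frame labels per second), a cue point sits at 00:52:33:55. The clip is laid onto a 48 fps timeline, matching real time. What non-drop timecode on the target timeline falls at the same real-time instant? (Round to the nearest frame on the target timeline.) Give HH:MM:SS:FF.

Source frame index: (0×3600 + 52×60 + 33) × 60 + 55 = 189235.
Real time: 189235 / (60000/1001) = 37884847/12000 s.
Target frame: (37884847/12000) × (48) = 37884847/250 ≈ 151539.388 → 151539.
At 48 labels/s: frame 151539 → 00:52:37:03.

00:52:37:03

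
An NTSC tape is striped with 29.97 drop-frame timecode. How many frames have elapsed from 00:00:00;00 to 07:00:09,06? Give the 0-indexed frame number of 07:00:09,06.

755520

Complete 10-minute blocks: 42, each 17982 frames → 755244.
Remaining 0 whole minutes in the current block: 0 frames.
Within the current minute: 9 × 30 + 6 = 276. Total = 755244 + 0 + 276 = 755520.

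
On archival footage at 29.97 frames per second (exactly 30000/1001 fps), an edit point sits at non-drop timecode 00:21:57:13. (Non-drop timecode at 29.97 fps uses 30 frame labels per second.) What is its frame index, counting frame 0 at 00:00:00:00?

Total seconds to the label: (0 × 3600 + 21 × 60 + 57) = 1317.
Frame index = 1317 × 30 + 13 = 39523.

frame 39523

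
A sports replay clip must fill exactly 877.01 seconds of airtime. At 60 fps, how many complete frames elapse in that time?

52620 frames

Frames = 877.01 × 60 = 263103/5 ≈ 52620.6000.
Complete frames: 52620.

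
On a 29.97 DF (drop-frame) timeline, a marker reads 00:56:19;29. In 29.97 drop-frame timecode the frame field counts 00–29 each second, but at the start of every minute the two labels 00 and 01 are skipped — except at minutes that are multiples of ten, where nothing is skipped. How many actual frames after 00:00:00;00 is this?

Complete 10-minute blocks: 5, each 17982 frames → 89910.
Remaining 6 whole minutes in the current block: 1800 + 5 × 1798 = 10790 frames.
Within the current minute: 19 × 30 + 29 − 2 = 597 (labels ;00/;01 skipped at this minute). Total = 89910 + 10790 + 597 = 101297.

101297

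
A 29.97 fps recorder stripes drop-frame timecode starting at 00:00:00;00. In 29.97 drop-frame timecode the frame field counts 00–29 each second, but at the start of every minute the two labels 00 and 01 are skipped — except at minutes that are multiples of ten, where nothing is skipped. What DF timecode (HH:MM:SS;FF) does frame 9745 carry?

Ten DF minutes hold 17982 frames, so frame 9745 lies in block 0 (frames 0–17981) with 9745 frames into that block.
The block's first minute is 1800 frames and the rest 1798 each; 9745 frames reaches minute 5, so 0 × 18 + 5 × 2 = 10 labels have been skipped so far.
Adding those back, label number 9745 + 10 = 9755 at 30 labels/s is 325 s + 5 f = 0 h 5 min 25 s frame 5, i.e. 00:05:25;05.

00:05:25;05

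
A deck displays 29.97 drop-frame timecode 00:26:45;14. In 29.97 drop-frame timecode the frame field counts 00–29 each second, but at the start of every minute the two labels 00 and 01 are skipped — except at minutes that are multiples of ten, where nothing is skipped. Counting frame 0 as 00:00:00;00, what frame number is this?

Complete 10-minute blocks: 2, each 17982 frames → 35964.
Remaining 6 whole minutes in the current block: 1800 + 5 × 1798 = 10790 frames.
Within the current minute: 45 × 30 + 14 − 2 = 1362 (labels ;00/;01 skipped at this minute). Total = 35964 + 10790 + 1362 = 48116.

48116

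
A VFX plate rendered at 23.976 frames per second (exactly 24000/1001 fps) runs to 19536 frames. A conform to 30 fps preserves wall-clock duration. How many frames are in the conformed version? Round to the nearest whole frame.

Frames at target rate = 19536 × (30) / (24000/1001) = 1222221/50 ≈ 24444.420.
Nearest whole frame: 24444.

24444 frames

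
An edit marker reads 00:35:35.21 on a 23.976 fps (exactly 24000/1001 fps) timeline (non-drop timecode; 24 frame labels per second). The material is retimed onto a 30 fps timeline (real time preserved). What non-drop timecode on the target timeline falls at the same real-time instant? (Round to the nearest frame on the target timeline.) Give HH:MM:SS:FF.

Source frame index: (0×3600 + 35×60 + 35) × 24 + 21 = 51261.
Real time: 51261 / (24000/1001) = 17104087/8000 s.
Target frame: (17104087/8000) × (30) = 51312261/800 ≈ 64140.326 → 64140.
At 30 labels/s: frame 64140 → 00:35:38:00.

00:35:38:00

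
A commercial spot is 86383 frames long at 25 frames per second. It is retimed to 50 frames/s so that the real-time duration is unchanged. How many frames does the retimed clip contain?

172766 frames

Target frames = source frames × (target rate / source rate) = 86383 × (50)/(25) = 86383 × 2 = 172766.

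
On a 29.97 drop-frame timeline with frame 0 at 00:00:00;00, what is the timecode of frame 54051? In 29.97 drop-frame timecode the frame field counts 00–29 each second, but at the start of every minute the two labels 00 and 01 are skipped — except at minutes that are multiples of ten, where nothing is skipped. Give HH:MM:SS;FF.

Each 10-minute DF block holds 10 × 60 × 30 − 9 × 2 = 17982 frames. 54051 ÷ 17982 → 3 full blocks, remainder 105.
Within the partial block the first minute is 1800 frames and each further minute 1798, so 0 further minute boundaries passed. Total skipped labels = 18 × 3 + 2 × 0 = 54.
Non-drop label index = 54051 + 54 = 54105; at 30 labels/s that is 00:30:03:15, i.e. DF 00:30:03;15.

00:30:03;15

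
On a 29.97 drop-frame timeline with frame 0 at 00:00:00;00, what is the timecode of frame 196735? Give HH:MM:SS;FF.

Ten DF minutes hold 17982 frames, so frame 196735 lies in block 10 (frames 179820–197801) with 16915 frames into that block.
The block's first minute is 1800 frames and the rest 1798 each; 16915 frames reaches minute 9, so 10 × 18 + 9 × 2 = 198 labels have been skipped so far.
Adding those back, label number 196735 + 198 = 196933 at 30 labels/s is 6564 s + 13 f = 1 h 49 min 24 s frame 13, i.e. 01:49:24;13.

01:49:24;13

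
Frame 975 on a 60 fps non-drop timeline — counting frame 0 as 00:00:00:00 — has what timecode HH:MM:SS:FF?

00:00:16:15

975 ÷ 60 = 16 full seconds, remainder 15 frames.
16 s = 0 h 0 min 16 s.
Timecode: 00:00:16:15.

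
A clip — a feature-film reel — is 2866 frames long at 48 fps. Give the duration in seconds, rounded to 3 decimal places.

Running time = 2866 × 1/48 = 1433/24 s ≈ 59.708 s.

59.708 seconds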